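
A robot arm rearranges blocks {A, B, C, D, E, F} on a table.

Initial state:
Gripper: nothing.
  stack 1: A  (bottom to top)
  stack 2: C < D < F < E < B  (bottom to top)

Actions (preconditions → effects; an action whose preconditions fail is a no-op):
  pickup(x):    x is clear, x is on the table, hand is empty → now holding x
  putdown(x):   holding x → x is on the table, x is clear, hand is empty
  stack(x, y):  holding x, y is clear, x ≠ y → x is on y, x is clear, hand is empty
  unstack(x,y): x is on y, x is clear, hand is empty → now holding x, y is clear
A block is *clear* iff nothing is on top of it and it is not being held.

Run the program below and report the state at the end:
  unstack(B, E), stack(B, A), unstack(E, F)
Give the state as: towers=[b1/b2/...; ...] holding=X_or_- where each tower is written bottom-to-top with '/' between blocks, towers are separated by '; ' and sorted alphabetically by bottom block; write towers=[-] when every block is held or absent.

towers=[A/B; C/D/F] holding=E

step 1 (unstack(B, E)): towers=[A; C/D/F/E] holding=B
step 2 (stack(B, A)): towers=[A/B; C/D/F/E] holding=-
step 3 (unstack(E, F)): towers=[A/B; C/D/F] holding=E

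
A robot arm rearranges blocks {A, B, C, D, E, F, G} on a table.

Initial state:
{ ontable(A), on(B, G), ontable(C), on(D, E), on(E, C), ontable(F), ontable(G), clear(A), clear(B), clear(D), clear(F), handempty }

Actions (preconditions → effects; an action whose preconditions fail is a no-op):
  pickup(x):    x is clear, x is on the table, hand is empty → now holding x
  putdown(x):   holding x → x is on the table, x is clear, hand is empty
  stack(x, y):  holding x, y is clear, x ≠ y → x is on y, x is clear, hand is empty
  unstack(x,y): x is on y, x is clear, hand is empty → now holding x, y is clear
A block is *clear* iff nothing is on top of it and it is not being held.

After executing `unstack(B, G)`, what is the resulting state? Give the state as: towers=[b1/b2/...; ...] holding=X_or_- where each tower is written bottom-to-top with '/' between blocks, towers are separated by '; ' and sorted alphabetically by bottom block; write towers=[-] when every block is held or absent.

before: towers=[A; C/E/D; F; G/B] holding=-
pre[unstack(B, G)]: on(B,G) yes, clear(B) yes, handempty yes
all met → apply unstack(B, G)
after:  towers=[A; C/E/D; F; G] holding=B

towers=[A; C/E/D; F; G] holding=B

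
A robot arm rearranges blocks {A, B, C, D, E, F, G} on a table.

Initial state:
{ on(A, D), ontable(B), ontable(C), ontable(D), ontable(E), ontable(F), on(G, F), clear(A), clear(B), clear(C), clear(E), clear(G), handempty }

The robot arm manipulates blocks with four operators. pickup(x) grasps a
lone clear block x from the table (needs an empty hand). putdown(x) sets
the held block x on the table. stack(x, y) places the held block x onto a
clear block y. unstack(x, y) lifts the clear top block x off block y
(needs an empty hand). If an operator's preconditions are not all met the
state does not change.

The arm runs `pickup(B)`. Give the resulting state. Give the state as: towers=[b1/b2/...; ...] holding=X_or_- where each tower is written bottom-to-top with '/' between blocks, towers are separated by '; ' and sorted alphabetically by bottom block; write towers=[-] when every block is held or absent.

before: towers=[B; C; D/A; E; F/G] holding=-
pre[pickup(B)]: clear(B) yes, ontable(B) yes, handempty yes
all met → apply pickup(B)
after:  towers=[C; D/A; E; F/G] holding=B

towers=[C; D/A; E; F/G] holding=B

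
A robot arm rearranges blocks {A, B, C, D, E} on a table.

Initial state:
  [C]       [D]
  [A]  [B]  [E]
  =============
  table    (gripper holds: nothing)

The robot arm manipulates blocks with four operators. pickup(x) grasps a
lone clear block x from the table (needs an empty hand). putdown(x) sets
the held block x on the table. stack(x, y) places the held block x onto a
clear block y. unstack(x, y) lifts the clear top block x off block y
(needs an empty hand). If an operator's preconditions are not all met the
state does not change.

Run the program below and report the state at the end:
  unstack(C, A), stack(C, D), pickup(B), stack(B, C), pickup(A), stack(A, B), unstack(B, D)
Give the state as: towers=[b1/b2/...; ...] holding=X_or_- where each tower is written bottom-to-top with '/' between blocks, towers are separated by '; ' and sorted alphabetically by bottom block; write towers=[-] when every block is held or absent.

towers=[E/D/C/B/A] holding=-

step 1 (unstack(C, A)): towers=[A; B; E/D] holding=C
step 2 (stack(C, D)): towers=[A; B; E/D/C] holding=-
step 3 (pickup(B)): towers=[A; E/D/C] holding=B
step 4 (stack(B, C)): towers=[A; E/D/C/B] holding=-
step 5 (pickup(A)): towers=[E/D/C/B] holding=A
step 6 (stack(A, B)): towers=[E/D/C/B/A] holding=-
step 7 (unstack(B, D)) [no-op]: towers=[E/D/C/B/A] holding=-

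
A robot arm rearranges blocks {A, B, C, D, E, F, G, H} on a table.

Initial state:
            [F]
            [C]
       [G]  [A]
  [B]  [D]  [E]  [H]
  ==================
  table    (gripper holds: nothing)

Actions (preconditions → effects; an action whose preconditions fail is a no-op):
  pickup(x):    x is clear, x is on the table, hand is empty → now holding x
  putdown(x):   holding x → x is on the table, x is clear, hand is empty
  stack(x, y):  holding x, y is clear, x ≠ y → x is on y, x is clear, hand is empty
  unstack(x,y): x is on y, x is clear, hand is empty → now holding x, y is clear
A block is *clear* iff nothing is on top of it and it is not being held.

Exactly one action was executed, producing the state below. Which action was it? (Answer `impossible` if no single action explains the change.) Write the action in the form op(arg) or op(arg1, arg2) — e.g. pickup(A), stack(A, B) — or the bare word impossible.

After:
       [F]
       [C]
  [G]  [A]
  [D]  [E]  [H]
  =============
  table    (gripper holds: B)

target: towers=[D/G; E/A/C/F; H] holding=B
     unstack(G, D) → towers=[B; D; E/A/C/F; H] holding=G
         pickup(H) → towers=[B; D/G; E/A/C/F] holding=H
         pickup(B) → towers=[D/G; E/A/C/F; H] holding=B  ← match
     unstack(F, C) → towers=[B; D/G; E/A/C; H] holding=F

pickup(B)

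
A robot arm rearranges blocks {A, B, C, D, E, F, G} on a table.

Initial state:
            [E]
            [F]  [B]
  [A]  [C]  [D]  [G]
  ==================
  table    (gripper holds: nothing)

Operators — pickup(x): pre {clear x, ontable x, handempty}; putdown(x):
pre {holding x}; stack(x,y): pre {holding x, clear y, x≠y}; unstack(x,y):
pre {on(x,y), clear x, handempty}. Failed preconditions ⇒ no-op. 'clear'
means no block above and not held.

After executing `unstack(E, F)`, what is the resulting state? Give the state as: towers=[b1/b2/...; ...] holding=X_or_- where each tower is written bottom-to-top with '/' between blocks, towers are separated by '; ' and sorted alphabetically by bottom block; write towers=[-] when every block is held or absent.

towers=[A; C; D/F; G/B] holding=E

before: towers=[A; C; D/F/E; G/B] holding=-
pre[unstack(E, F)]: on(E,F) ok, clear(E) ok, handempty ok
all met → apply unstack(E, F)
after:  towers=[A; C; D/F; G/B] holding=E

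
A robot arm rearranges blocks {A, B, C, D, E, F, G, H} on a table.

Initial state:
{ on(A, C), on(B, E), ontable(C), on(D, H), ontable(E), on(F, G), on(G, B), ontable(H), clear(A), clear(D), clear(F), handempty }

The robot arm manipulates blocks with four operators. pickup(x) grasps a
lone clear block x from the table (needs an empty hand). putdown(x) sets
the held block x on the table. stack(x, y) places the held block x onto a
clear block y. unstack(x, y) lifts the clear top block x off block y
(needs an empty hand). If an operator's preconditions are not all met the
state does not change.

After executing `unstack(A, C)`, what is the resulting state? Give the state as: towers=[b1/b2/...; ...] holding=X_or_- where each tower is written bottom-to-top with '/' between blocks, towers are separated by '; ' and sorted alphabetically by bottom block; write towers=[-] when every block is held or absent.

before: towers=[C/A; E/B/G/F; H/D] holding=-
pre[unstack(A, C)]: on(A,C) ✓, clear(A) ✓, handempty ✓
all met → apply unstack(A, C)
after:  towers=[C; E/B/G/F; H/D] holding=A

towers=[C; E/B/G/F; H/D] holding=A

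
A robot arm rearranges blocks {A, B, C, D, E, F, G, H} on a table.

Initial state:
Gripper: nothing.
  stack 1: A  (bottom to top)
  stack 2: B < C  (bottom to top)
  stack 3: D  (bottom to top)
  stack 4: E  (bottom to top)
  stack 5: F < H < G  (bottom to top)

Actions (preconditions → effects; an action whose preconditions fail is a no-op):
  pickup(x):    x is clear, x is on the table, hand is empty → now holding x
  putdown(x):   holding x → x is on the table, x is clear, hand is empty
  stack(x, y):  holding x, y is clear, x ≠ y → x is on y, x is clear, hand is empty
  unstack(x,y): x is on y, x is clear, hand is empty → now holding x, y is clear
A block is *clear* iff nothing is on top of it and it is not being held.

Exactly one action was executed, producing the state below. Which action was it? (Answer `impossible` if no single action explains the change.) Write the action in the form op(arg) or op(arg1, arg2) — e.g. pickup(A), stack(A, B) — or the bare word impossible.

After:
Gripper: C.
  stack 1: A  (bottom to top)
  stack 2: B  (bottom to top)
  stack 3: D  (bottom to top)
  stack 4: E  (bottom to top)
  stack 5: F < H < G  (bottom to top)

unstack(C, B)

target: towers=[A; B; D; E; F/H/G] holding=C
     unstack(G, H) → towers=[A; B/C; D; E; F/H] holding=G
         pickup(A) → towers=[B/C; D; E; F/H/G] holding=A
         pickup(E) → towers=[A; B/C; D; F/H/G] holding=E
         pickup(D) → towers=[A; B/C; E; F/H/G] holding=D
     unstack(C, B) → towers=[A; B; D; E; F/H/G] holding=C  ← match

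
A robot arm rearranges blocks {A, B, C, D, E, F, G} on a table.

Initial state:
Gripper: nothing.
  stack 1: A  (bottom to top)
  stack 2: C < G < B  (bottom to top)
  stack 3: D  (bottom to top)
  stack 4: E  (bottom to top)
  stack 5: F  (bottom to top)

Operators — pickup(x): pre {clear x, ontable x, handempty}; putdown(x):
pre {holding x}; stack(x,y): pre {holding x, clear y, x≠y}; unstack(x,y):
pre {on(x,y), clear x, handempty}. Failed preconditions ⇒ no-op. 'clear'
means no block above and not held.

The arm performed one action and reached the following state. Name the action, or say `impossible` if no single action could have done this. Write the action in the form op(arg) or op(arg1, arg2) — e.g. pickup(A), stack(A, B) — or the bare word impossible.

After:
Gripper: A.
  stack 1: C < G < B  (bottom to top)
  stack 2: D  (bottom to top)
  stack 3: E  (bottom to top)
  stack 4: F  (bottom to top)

target: towers=[C/G/B; D; E; F] holding=A
     unstack(B, G) → towers=[A; C/G; D; E; F] holding=B
         pickup(F) → towers=[A; C/G/B; D; E] holding=F
         pickup(D) → towers=[A; C/G/B; E; F] holding=D
         pickup(A) → towers=[C/G/B; D; E; F] holding=A  ← match
         pickup(E) → towers=[A; C/G/B; D; F] holding=E

pickup(A)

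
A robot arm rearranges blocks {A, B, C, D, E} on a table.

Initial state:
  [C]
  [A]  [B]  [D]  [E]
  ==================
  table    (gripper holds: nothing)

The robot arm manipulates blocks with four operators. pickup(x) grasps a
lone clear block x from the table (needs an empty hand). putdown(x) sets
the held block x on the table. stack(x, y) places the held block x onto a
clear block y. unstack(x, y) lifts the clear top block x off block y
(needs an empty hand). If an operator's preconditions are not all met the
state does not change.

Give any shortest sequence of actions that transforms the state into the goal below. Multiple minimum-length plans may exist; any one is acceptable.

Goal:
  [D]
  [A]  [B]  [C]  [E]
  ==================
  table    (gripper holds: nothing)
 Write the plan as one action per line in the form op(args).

step 1 (unstack(C, A)): towers=[A; B; D; E] holding=C
step 2 (putdown(C)): towers=[A; B; C; D; E] holding=-
step 3 (pickup(D)): towers=[A; B; C; E] holding=D
step 4 (stack(D, A)): towers=[A/D; B; C; E] holding=-
goal check: towers=[A/D; B; C; E] holding=- — reached (length 4, optimal by BFS)

unstack(C, A)
putdown(C)
pickup(D)
stack(D, A)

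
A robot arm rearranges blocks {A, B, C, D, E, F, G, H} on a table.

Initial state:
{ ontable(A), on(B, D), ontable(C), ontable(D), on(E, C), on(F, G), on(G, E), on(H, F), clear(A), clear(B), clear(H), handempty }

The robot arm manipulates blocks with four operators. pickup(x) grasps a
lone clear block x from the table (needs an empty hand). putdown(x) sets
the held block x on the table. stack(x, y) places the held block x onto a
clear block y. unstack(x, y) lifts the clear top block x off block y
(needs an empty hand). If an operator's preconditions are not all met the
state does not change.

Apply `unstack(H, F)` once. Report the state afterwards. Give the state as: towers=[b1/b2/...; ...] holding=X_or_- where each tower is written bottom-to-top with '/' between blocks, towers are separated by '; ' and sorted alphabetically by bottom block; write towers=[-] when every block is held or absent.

towers=[A; C/E/G/F; D/B] holding=H

before: towers=[A; C/E/G/F/H; D/B] holding=-
pre[unstack(H, F)]: on(H,F) ok, clear(H) ok, handempty ok
all met → apply unstack(H, F)
after:  towers=[A; C/E/G/F; D/B] holding=H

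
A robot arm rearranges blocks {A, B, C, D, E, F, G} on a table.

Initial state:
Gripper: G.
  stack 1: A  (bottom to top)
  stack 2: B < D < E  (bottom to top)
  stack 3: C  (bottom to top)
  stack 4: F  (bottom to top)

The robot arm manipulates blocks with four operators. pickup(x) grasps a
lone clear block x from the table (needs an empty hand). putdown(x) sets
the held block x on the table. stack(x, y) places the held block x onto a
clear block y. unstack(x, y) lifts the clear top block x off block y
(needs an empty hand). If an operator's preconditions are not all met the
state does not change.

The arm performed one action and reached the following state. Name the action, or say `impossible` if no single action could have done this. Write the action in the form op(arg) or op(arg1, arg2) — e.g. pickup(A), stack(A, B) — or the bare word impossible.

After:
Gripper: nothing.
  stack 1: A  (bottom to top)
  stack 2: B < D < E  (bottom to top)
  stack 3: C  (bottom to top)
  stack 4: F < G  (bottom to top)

stack(G, F)

target: towers=[A; B/D/E; C; F/G] holding=-
        putdown(G) → towers=[A; B/D/E; C; F; G] holding=-
       stack(G, F) → towers=[A; B/D/E; C; F/G] holding=-  ← match
       stack(G, A) → towers=[A/G; B/D/E; C; F] holding=-
       stack(G, E) → towers=[A; B/D/E/G; C; F] holding=-
       stack(G, C) → towers=[A; B/D/E; C/G; F] holding=-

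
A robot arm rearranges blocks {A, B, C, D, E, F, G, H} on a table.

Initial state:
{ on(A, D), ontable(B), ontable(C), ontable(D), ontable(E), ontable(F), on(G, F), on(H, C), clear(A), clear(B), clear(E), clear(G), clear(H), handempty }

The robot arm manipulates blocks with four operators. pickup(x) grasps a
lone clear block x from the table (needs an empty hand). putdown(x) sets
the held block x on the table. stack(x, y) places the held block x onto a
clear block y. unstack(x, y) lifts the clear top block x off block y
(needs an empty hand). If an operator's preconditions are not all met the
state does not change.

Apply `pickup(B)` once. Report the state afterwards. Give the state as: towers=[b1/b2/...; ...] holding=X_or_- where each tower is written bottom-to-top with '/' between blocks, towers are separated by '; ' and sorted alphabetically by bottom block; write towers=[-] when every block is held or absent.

before: towers=[B; C/H; D/A; E; F/G] holding=-
pre[pickup(B)]: clear(B) yes, ontable(B) yes, handempty yes
all met → apply pickup(B)
after:  towers=[C/H; D/A; E; F/G] holding=B

towers=[C/H; D/A; E; F/G] holding=B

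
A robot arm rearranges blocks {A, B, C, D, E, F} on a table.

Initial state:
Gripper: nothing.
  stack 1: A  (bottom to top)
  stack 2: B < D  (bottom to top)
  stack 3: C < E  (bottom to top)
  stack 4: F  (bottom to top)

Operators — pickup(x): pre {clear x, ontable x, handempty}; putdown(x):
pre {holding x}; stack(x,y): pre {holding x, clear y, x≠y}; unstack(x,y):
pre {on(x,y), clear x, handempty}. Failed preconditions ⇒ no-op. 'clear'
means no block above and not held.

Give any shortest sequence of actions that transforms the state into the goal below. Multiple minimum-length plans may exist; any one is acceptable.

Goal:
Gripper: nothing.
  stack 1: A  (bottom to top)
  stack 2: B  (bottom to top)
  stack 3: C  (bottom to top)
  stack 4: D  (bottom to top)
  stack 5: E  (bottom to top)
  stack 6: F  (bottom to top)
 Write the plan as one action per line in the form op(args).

unstack(D, B)
putdown(D)
unstack(E, C)
putdown(E)

step 1 (unstack(D, B)): towers=[A; B; C/E; F] holding=D
step 2 (putdown(D)): towers=[A; B; C/E; D; F] holding=-
step 3 (unstack(E, C)): towers=[A; B; C; D; F] holding=E
step 4 (putdown(E)): towers=[A; B; C; D; E; F] holding=-
goal check: towers=[A; B; C; D; E; F] holding=- — reached (length 4, optimal by BFS)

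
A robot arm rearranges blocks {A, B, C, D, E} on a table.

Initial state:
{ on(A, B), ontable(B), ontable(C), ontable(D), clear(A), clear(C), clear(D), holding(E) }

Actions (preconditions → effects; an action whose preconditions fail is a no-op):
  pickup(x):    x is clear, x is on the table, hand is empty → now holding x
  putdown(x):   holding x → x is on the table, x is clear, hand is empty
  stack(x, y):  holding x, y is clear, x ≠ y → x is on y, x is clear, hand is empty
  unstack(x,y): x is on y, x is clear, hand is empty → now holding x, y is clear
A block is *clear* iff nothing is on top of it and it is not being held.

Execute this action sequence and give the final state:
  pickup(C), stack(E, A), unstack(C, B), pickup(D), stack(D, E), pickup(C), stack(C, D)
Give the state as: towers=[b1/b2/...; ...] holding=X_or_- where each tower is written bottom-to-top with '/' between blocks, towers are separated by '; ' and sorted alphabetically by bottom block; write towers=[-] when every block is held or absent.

step 1 (pickup(C)) [no-op]: towers=[B/A; C; D] holding=E
step 2 (stack(E, A)): towers=[B/A/E; C; D] holding=-
step 3 (unstack(C, B)) [no-op]: towers=[B/A/E; C; D] holding=-
step 4 (pickup(D)): towers=[B/A/E; C] holding=D
step 5 (stack(D, E)): towers=[B/A/E/D; C] holding=-
step 6 (pickup(C)): towers=[B/A/E/D] holding=C
step 7 (stack(C, D)): towers=[B/A/E/D/C] holding=-

towers=[B/A/E/D/C] holding=-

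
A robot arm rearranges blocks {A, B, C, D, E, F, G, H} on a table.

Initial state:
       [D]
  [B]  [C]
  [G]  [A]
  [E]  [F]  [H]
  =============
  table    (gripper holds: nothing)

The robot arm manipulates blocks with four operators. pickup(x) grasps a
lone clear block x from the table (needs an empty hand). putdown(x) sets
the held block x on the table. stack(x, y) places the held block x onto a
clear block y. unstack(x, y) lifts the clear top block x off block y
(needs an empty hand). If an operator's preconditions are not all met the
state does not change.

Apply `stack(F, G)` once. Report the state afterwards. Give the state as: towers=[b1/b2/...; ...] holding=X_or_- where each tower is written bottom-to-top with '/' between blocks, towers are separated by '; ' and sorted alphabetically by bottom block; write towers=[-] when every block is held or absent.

before: towers=[E/G/B; F/A/C/D; H] holding=-
pre[stack(F, G)]: holding(F) ✗, clear(G) ✗, F≠G ✓
holding(F), clear(G) unmet → stack(F, G) is a no-op
after:  towers=[E/G/B; F/A/C/D; H] holding=-

towers=[E/G/B; F/A/C/D; H] holding=-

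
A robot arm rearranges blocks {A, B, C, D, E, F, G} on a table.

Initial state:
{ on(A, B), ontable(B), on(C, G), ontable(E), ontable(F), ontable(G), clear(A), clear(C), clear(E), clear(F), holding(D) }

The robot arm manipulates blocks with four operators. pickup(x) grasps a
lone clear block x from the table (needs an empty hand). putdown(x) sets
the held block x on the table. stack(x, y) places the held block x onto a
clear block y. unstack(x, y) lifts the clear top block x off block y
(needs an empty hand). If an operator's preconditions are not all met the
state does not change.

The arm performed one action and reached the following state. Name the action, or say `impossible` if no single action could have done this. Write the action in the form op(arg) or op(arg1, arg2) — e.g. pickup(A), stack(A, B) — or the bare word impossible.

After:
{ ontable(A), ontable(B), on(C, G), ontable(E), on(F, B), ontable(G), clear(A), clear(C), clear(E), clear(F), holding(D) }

impossible

target: towers=[A; B/F; E; G/C] holding=D
        putdown(D) → towers=[B/A; D; E; F; G/C] holding=-
       stack(D, F) → towers=[B/A; E; F/D; G/C] holding=-
       stack(D, A) → towers=[B/A/D; E; F; G/C] holding=-
       stack(D, E) → towers=[B/A; E/D; F; G/C] holding=-
       stack(D, C) → towers=[B/A; E; F; G/C/D] holding=-
none of the 5 applicable actions match → impossible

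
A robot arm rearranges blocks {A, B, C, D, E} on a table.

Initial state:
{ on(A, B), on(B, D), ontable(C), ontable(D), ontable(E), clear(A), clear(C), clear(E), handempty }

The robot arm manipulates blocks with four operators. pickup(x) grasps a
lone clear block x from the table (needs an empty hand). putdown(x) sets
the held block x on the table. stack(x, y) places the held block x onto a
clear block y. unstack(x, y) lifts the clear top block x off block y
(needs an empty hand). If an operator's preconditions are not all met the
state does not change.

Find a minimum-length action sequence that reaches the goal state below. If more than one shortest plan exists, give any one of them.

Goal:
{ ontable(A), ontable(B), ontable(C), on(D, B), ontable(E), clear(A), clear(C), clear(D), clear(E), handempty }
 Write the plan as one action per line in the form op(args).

unstack(A, B)
putdown(A)
unstack(B, D)
putdown(B)
pickup(D)
stack(D, B)

step 1 (unstack(A, B)): towers=[C; D/B; E] holding=A
step 2 (putdown(A)): towers=[A; C; D/B; E] holding=-
step 3 (unstack(B, D)): towers=[A; C; D; E] holding=B
step 4 (putdown(B)): towers=[A; B; C; D; E] holding=-
step 5 (pickup(D)): towers=[A; B; C; E] holding=D
step 6 (stack(D, B)): towers=[A; B/D; C; E] holding=-
goal check: towers=[A; B/D; C; E] holding=- — reached (length 6, optimal by BFS)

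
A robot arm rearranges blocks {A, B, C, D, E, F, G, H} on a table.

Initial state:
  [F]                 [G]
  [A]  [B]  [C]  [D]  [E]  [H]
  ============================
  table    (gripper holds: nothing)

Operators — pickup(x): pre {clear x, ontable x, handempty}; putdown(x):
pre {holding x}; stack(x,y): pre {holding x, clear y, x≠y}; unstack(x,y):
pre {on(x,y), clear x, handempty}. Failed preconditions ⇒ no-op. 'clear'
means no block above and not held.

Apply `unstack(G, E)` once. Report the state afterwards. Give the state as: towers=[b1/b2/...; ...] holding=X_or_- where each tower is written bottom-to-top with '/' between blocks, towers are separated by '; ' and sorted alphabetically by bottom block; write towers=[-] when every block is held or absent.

towers=[A/F; B; C; D; E; H] holding=G

before: towers=[A/F; B; C; D; E/G; H] holding=-
pre[unstack(G, E)]: on(G,E) ok, clear(G) ok, handempty ok
all met → apply unstack(G, E)
after:  towers=[A/F; B; C; D; E; H] holding=G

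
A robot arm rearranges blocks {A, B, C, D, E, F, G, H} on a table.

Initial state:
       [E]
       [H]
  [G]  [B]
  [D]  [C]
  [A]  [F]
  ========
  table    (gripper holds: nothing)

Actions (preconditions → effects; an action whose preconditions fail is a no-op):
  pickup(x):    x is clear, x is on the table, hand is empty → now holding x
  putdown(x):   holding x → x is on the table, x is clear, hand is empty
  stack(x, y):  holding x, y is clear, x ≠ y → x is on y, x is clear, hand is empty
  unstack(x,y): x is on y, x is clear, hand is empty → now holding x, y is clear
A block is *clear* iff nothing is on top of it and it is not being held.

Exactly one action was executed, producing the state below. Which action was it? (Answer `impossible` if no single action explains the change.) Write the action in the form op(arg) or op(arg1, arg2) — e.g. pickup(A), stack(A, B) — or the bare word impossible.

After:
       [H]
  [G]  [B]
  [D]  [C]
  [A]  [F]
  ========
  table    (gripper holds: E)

unstack(E, H)

target: towers=[A/D/G; F/C/B/H] holding=E
     unstack(G, D) → towers=[A/D; F/C/B/H/E] holding=G
     unstack(E, H) → towers=[A/D/G; F/C/B/H] holding=E  ← match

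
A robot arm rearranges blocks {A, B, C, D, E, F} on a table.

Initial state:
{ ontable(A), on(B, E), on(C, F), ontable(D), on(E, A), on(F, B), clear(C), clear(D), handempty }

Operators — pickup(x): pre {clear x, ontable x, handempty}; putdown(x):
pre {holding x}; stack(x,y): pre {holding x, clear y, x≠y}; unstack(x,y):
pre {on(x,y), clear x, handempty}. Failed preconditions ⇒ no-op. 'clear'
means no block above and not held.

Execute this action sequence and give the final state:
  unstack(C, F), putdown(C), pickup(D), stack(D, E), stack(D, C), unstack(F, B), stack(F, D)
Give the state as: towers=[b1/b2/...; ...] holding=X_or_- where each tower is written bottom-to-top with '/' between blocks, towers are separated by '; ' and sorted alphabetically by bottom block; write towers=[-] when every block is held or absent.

towers=[A/E/B; C/D/F] holding=-

step 1 (unstack(C, F)): towers=[A/E/B/F; D] holding=C
step 2 (putdown(C)): towers=[A/E/B/F; C; D] holding=-
step 3 (pickup(D)): towers=[A/E/B/F; C] holding=D
step 4 (stack(D, E)) [no-op]: towers=[A/E/B/F; C] holding=D
step 5 (stack(D, C)): towers=[A/E/B/F; C/D] holding=-
step 6 (unstack(F, B)): towers=[A/E/B; C/D] holding=F
step 7 (stack(F, D)): towers=[A/E/B; C/D/F] holding=-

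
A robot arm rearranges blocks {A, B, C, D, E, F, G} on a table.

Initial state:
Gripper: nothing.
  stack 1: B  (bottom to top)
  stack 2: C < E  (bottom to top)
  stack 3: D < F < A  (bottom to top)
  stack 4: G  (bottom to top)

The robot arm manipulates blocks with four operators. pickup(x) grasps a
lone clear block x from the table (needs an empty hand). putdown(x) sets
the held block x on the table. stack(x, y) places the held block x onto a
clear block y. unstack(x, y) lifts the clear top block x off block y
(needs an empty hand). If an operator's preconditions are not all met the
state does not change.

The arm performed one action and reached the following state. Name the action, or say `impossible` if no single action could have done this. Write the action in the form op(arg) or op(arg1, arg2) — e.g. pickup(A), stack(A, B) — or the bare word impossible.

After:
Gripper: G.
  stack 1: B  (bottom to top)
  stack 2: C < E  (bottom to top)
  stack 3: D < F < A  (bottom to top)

target: towers=[B; C/E; D/F/A] holding=G
         pickup(B) → towers=[C/E; D/F/A; G] holding=B
         pickup(G) → towers=[B; C/E; D/F/A] holding=G  ← match
     unstack(A, F) → towers=[B; C/E; D/F; G] holding=A
     unstack(E, C) → towers=[B; C; D/F/A; G] holding=E

pickup(G)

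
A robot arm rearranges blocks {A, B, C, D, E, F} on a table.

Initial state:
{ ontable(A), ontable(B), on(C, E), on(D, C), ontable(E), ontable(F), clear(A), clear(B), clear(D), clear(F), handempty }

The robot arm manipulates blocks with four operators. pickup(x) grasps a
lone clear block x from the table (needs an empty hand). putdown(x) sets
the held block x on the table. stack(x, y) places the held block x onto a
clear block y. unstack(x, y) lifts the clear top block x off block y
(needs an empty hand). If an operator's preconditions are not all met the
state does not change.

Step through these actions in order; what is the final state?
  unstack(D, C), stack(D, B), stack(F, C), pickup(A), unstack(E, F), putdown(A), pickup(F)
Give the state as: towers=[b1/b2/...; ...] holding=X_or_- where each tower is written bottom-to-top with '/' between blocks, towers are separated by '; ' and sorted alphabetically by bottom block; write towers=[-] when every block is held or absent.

towers=[A; B/D; E/C] holding=F

step 1 (unstack(D, C)): towers=[A; B; E/C; F] holding=D
step 2 (stack(D, B)): towers=[A; B/D; E/C; F] holding=-
step 3 (stack(F, C)) [no-op]: towers=[A; B/D; E/C; F] holding=-
step 4 (pickup(A)): towers=[B/D; E/C; F] holding=A
step 5 (unstack(E, F)) [no-op]: towers=[B/D; E/C; F] holding=A
step 6 (putdown(A)): towers=[A; B/D; E/C; F] holding=-
step 7 (pickup(F)): towers=[A; B/D; E/C] holding=F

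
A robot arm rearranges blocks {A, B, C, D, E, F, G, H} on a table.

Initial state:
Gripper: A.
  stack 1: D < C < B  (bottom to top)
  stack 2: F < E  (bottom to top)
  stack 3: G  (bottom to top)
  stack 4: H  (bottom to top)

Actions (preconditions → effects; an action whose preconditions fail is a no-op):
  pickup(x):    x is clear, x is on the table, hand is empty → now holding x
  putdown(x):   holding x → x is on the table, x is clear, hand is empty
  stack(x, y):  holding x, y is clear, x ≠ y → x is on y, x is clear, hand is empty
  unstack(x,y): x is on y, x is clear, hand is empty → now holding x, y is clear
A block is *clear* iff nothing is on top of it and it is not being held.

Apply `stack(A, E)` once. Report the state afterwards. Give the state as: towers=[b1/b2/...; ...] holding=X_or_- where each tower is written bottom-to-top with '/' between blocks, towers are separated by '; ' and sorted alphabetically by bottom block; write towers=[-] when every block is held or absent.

towers=[D/C/B; F/E/A; G; H] holding=-

before: towers=[D/C/B; F/E; G; H] holding=A
pre[stack(A, E)]: holding(A) ✓, clear(E) ✓, A≠E ✓
all met → apply stack(A, E)
after:  towers=[D/C/B; F/E/A; G; H] holding=-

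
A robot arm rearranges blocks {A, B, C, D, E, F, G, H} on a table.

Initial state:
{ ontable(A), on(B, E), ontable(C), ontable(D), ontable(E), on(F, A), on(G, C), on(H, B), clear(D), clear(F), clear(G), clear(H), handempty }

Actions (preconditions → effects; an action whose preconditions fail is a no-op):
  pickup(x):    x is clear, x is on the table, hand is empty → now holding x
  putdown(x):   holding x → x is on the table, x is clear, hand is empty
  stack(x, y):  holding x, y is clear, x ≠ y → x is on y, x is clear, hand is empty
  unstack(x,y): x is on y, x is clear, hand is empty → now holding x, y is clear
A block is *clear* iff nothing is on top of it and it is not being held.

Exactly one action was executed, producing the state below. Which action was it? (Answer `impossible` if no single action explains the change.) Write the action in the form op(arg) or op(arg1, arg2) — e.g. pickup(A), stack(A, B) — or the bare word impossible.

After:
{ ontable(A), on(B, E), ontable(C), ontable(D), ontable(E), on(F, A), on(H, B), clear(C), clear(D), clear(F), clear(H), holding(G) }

unstack(G, C)

target: towers=[A/F; C; D; E/B/H] holding=G
     unstack(G, C) → towers=[A/F; C; D; E/B/H] holding=G  ← match
     unstack(H, B) → towers=[A/F; C/G; D; E/B] holding=H
     unstack(F, A) → towers=[A; C/G; D; E/B/H] holding=F
         pickup(D) → towers=[A/F; C/G; E/B/H] holding=D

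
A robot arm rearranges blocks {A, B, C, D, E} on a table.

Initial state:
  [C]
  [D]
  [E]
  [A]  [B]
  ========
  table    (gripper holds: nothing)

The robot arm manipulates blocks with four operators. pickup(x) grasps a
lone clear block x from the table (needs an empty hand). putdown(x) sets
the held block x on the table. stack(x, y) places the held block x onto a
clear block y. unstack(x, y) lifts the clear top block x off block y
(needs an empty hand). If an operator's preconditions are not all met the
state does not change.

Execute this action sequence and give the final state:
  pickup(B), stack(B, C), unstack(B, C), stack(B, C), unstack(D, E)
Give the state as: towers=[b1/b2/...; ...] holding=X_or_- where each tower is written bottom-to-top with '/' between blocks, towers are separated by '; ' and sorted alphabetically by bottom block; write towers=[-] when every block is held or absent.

towers=[A/E/D/C/B] holding=-

step 1 (pickup(B)): towers=[A/E/D/C] holding=B
step 2 (stack(B, C)): towers=[A/E/D/C/B] holding=-
step 3 (unstack(B, C)): towers=[A/E/D/C] holding=B
step 4 (stack(B, C)): towers=[A/E/D/C/B] holding=-
step 5 (unstack(D, E)) [no-op]: towers=[A/E/D/C/B] holding=-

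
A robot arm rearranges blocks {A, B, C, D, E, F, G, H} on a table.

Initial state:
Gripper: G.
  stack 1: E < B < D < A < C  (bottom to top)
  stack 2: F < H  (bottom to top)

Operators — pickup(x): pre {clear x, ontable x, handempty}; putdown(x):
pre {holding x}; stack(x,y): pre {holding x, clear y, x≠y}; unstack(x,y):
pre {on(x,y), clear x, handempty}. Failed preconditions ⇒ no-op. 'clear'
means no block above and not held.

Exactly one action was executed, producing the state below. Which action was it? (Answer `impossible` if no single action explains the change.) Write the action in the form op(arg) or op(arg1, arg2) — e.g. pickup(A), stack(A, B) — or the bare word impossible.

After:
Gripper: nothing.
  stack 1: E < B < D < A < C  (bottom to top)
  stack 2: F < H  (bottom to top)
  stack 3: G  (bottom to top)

putdown(G)

target: towers=[E/B/D/A/C; F/H; G] holding=-
        putdown(G) → towers=[E/B/D/A/C; F/H; G] holding=-  ← match
       stack(G, H) → towers=[E/B/D/A/C; F/H/G] holding=-
       stack(G, C) → towers=[E/B/D/A/C/G; F/H] holding=-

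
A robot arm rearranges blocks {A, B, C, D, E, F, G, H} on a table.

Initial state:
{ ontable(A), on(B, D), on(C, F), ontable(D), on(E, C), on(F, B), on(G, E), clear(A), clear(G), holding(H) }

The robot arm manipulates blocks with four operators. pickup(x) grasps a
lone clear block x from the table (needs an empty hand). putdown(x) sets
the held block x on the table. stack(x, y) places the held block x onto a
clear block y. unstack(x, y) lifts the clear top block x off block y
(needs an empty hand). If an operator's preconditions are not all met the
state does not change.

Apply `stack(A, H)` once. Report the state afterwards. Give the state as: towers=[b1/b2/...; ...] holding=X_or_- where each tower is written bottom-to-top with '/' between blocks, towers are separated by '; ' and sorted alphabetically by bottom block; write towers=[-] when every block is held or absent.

towers=[A; D/B/F/C/E/G] holding=H

before: towers=[A; D/B/F/C/E/G] holding=H
pre[stack(A, H)]: holding(A) ✗, clear(H) ✗, A≠H ✓
holding(A), clear(H) unmet → stack(A, H) is a no-op
after:  towers=[A; D/B/F/C/E/G] holding=H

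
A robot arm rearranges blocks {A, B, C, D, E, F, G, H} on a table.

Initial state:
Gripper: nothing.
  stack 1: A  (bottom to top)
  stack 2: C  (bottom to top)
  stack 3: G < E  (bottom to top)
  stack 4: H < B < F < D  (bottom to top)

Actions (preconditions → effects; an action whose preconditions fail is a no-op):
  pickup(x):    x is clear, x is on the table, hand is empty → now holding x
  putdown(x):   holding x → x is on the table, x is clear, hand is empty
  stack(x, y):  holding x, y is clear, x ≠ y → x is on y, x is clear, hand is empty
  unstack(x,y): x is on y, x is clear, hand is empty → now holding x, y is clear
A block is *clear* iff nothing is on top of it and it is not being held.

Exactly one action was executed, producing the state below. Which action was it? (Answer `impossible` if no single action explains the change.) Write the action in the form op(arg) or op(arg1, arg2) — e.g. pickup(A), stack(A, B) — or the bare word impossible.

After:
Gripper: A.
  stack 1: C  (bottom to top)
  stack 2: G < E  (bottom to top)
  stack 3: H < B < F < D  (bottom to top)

target: towers=[C; G/E; H/B/F/D] holding=A
         pickup(A) → towers=[C; G/E; H/B/F/D] holding=A  ← match
     unstack(E, G) → towers=[A; C; G; H/B/F/D] holding=E
     unstack(D, F) → towers=[A; C; G/E; H/B/F] holding=D
         pickup(C) → towers=[A; G/E; H/B/F/D] holding=C

pickup(A)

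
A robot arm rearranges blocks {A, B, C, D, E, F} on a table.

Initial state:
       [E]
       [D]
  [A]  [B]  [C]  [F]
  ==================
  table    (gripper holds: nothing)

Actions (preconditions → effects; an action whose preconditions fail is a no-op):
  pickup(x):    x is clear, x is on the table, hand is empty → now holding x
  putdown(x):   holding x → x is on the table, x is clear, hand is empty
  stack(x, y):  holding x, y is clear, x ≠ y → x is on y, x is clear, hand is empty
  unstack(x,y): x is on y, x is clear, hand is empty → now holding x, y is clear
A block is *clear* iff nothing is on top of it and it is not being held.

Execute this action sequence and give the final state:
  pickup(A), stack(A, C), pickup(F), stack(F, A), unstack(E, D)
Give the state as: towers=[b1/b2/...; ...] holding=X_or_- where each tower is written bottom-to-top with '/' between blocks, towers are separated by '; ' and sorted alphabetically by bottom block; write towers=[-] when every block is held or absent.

step 1 (pickup(A)): towers=[B/D/E; C; F] holding=A
step 2 (stack(A, C)): towers=[B/D/E; C/A; F] holding=-
step 3 (pickup(F)): towers=[B/D/E; C/A] holding=F
step 4 (stack(F, A)): towers=[B/D/E; C/A/F] holding=-
step 5 (unstack(E, D)): towers=[B/D; C/A/F] holding=E

towers=[B/D; C/A/F] holding=E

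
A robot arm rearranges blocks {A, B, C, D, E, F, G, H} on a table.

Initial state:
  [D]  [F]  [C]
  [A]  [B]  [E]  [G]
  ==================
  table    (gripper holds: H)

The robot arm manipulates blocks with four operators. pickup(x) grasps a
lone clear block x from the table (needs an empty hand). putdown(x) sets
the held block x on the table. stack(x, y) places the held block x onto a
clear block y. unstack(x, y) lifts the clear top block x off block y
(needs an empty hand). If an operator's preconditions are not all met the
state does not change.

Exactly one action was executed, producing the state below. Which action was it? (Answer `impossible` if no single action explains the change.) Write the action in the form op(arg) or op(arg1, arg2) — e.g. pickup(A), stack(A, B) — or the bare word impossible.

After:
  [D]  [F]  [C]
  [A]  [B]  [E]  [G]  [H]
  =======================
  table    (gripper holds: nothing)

target: towers=[A/D; B/F; E/C; G; H] holding=-
        putdown(H) → towers=[A/D; B/F; E/C; G; H] holding=-  ← match
       stack(H, G) → towers=[A/D; B/F; E/C; G/H] holding=-
       stack(H, F) → towers=[A/D; B/F/H; E/C; G] holding=-
       stack(H, D) → towers=[A/D/H; B/F; E/C; G] holding=-
       stack(H, C) → towers=[A/D; B/F; E/C/H; G] holding=-

putdown(H)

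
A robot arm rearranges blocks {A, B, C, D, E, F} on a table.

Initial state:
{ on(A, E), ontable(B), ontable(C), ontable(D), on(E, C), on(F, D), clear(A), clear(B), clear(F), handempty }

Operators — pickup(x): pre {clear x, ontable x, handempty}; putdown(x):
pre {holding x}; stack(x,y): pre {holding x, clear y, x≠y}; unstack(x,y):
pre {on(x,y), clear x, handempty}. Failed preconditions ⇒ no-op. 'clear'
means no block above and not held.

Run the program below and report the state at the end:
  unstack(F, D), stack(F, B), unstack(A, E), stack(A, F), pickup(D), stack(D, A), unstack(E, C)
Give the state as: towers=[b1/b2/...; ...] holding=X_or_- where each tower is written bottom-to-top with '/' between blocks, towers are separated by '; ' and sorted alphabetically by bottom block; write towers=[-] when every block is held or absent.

step 1 (unstack(F, D)): towers=[B; C/E/A; D] holding=F
step 2 (stack(F, B)): towers=[B/F; C/E/A; D] holding=-
step 3 (unstack(A, E)): towers=[B/F; C/E; D] holding=A
step 4 (stack(A, F)): towers=[B/F/A; C/E; D] holding=-
step 5 (pickup(D)): towers=[B/F/A; C/E] holding=D
step 6 (stack(D, A)): towers=[B/F/A/D; C/E] holding=-
step 7 (unstack(E, C)): towers=[B/F/A/D; C] holding=E

towers=[B/F/A/D; C] holding=E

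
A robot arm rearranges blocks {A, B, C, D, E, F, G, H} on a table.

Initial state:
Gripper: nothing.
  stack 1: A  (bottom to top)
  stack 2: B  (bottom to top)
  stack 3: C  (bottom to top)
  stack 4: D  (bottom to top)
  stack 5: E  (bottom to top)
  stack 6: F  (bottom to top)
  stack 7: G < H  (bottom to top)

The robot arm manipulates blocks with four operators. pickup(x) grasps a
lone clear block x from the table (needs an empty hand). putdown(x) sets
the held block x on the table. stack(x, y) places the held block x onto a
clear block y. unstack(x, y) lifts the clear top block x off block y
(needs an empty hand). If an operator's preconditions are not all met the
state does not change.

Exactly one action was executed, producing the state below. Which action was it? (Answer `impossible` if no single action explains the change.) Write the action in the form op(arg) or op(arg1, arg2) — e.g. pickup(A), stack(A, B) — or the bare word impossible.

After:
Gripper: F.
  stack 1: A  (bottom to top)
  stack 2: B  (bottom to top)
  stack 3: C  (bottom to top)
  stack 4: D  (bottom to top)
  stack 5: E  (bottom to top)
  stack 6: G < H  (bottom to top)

pickup(F)

target: towers=[A; B; C; D; E; G/H] holding=F
         pickup(A) → towers=[B; C; D; E; F; G/H] holding=A
         pickup(E) → towers=[A; B; C; D; F; G/H] holding=E
     unstack(H, G) → towers=[A; B; C; D; E; F; G] holding=H
         pickup(B) → towers=[A; C; D; E; F; G/H] holding=B
         pickup(F) → towers=[A; B; C; D; E; G/H] holding=F  ← match
         pickup(D) → towers=[A; B; C; E; F; G/H] holding=D
         pickup(C) → towers=[A; B; D; E; F; G/H] holding=C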